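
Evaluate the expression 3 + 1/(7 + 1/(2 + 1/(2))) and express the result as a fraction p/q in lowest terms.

a_0 = 3: 3/1
a_1 = 7: 22/7
a_2 = 2: 47/15
a_3 = 2: 116/37

116/37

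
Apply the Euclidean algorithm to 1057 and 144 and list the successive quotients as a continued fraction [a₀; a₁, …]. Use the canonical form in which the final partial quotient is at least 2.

[7; 2, 1, 15, 3]

Repeatedly divide and take the remainder:
1057 = 7·144 + 49, so a_0 = 7
144 = 2·49 + 46, so a_1 = 2
49 = 1·46 + 3, so a_2 = 1
46 = 15·3 + 1, so a_3 = 15
3 = 3·1 + 0, so a_4 = 3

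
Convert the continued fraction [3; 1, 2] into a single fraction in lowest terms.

11/3

Collapse the nested fraction from the inside out:
Start with 2.
1 + 1/(2/1) = 1 + 1/2 = 3/2
3 + 1/(3/2) = 3 + 2/3 = 11/3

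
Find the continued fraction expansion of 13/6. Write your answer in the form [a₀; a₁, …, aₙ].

Repeatedly divide and take the remainder:
⌊13/6⌋ = 2, remainder 1
⌊6/1⌋ = 6, remainder 0

[2; 6]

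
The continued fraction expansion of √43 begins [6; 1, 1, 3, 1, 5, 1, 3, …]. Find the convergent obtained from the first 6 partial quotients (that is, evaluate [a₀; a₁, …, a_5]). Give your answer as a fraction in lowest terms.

a_0 = 6: 6/1
a_1 = 1: 7/1
a_2 = 1: 13/2
a_3 = 3: 46/7
a_4 = 1: 59/9
a_5 = 5: 341/52

341/52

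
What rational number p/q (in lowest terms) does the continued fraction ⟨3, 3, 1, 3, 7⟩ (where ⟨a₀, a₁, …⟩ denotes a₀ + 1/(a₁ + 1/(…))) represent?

356/109

Start with 7.
3 + 1/(7/1) = 3 + 1/7 = 22/7
1 + 1/(22/7) = 1 + 7/22 = 29/22
3 + 1/(29/22) = 3 + 22/29 = 109/29
3 + 1/(109/29) = 3 + 29/109 = 356/109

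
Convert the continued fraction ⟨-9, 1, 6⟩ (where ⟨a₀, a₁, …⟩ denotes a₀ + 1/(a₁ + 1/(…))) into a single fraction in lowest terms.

a_0 = -9: -9/1
a_1 = 1: -8/1
a_2 = 6: -57/7

-57/7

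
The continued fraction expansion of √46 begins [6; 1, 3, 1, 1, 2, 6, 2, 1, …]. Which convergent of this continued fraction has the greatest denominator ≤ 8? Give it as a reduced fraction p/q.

34/5

List convergents until the denominator exceeds the bound:
a_0 = 6: 6/1  (≤ bound)
a_1 = 1: 7/1  (≤ bound)
a_2 = 3: 27/4  (≤ bound)
a_3 = 1: 34/5  (≤ bound)
a_4 = 1: 61/9  (> 8, stop)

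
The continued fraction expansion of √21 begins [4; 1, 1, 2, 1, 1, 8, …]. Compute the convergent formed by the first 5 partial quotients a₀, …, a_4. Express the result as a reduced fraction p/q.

a_0 = 4: 4/1
a_1 = 1: 5/1
a_2 = 1: 9/2
a_3 = 2: 23/5
a_4 = 1: 32/7

32/7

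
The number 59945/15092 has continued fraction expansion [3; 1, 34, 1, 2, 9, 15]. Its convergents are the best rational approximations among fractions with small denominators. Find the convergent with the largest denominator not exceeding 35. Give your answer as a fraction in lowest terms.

139/35

a_0 = 3: 3/1  (≤ bound)
a_1 = 1: 4/1  (≤ bound)
a_2 = 34: 139/35  (≤ bound)
a_3 = 1: 143/36  (> 35, stop)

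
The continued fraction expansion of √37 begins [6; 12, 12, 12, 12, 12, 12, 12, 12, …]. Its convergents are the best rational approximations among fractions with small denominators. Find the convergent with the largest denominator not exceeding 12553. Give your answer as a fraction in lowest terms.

10657/1752

a_0 = 6: 6/1  (≤ bound)
a_1 = 12: 73/12  (≤ bound)
a_2 = 12: 882/145  (≤ bound)
a_3 = 12: 10657/1752  (≤ bound)
a_4 = 12: 128766/21169  (> 12553, stop)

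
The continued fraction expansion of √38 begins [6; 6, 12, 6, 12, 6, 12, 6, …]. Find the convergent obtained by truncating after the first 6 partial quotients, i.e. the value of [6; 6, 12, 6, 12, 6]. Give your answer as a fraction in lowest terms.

Start with 6.
12 + 1/(6/1) = 12 + 1/6 = 73/6
6 + 1/(73/6) = 6 + 6/73 = 444/73
12 + 1/(444/73) = 12 + 73/444 = 5401/444
6 + 1/(5401/444) = 6 + 444/5401 = 32850/5401
6 + 1/(32850/5401) = 6 + 5401/32850 = 202501/32850

202501/32850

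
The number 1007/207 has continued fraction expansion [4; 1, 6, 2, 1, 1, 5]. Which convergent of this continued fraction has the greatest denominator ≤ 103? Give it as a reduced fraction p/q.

List convergents until the denominator exceeds the bound:
a_0 = 4: 4/1  (≤ bound)
a_1 = 1: 5/1  (≤ bound)
a_2 = 6: 34/7  (≤ bound)
a_3 = 2: 73/15  (≤ bound)
a_4 = 1: 107/22  (≤ bound)
a_5 = 1: 180/37  (≤ bound)
a_6 = 5: 1007/207  (> 103, stop)

180/37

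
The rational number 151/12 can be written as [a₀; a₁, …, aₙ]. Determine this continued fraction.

[12; 1, 1, 2, 2]

Repeatedly divide and take the remainder:
151 ÷ 12 → quotient 12, remainder 7
12 ÷ 7 → quotient 1, remainder 5
7 ÷ 5 → quotient 1, remainder 2
5 ÷ 2 → quotient 2, remainder 1
2 ÷ 1 → quotient 2, remainder 0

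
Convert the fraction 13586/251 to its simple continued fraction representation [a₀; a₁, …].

Repeatedly divide and take the remainder:
13586 = 54·251 + 32, so a_0 = 54
251 = 7·32 + 27, so a_1 = 7
32 = 1·27 + 5, so a_2 = 1
27 = 5·5 + 2, so a_3 = 5
5 = 2·2 + 1, so a_4 = 2
2 = 2·1 + 0, so a_5 = 2

[54; 7, 1, 5, 2, 2]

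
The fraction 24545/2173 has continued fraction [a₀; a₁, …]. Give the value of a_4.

1

⌊24545/2173⌋ = 11, remainder 642
⌊2173/642⌋ = 3, remainder 247
⌊642/247⌋ = 2, remainder 148
⌊247/148⌋ = 1, remainder 99
⌊148/99⌋ = 1, remainder 49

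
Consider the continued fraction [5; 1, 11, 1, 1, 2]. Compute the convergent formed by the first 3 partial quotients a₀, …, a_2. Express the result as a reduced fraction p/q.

71/12

Start with 11.
1 + 1/(11/1) = 1 + 1/11 = 12/11
5 + 1/(12/11) = 5 + 11/12 = 71/12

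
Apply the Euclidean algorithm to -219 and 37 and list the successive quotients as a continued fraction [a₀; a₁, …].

Repeatedly divide and take the remainder:
-219 ÷ 37 → quotient -6, remainder 3
37 ÷ 3 → quotient 12, remainder 1
3 ÷ 1 → quotient 3, remainder 0

[-6; 12, 3]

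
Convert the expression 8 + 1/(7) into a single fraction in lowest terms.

Compute successive convergents:
a_0 = 8: 8/1
a_1 = 7: 57/7

57/7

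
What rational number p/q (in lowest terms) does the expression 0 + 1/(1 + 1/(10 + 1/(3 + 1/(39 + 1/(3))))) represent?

3688/4045

Compute successive convergents:
a_0 = 0: 0/1
a_1 = 1: 1/1
a_2 = 10: 10/11
a_3 = 3: 31/34
a_4 = 39: 1219/1337
a_5 = 3: 3688/4045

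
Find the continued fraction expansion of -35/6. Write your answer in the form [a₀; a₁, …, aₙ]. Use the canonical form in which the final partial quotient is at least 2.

Run the Euclidean algorithm, recording each quotient:
⌊-35/6⌋ = -6, remainder 1
⌊6/1⌋ = 6, remainder 0

[-6; 6]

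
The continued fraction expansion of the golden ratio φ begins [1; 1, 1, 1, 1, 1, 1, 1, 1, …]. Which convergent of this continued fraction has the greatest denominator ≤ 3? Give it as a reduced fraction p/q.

5/3

List convergents until the denominator exceeds the bound:
a_0 = 1: 1/1  (≤ bound)
a_1 = 1: 2/1  (≤ bound)
a_2 = 1: 3/2  (≤ bound)
a_3 = 1: 5/3  (≤ bound)
a_4 = 1: 8/5  (> 3, stop)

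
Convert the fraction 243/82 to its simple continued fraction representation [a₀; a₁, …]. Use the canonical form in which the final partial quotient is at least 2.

Repeatedly divide and take the remainder:
⌊243/82⌋ = 2, remainder 79
⌊82/79⌋ = 1, remainder 3
⌊79/3⌋ = 26, remainder 1
⌊3/1⌋ = 3, remainder 0

[2; 1, 26, 3]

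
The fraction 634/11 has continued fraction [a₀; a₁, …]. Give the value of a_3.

634 ÷ 11 → quotient 57, remainder 7
11 ÷ 7 → quotient 1, remainder 4
7 ÷ 4 → quotient 1, remainder 3
4 ÷ 3 → quotient 1, remainder 1

1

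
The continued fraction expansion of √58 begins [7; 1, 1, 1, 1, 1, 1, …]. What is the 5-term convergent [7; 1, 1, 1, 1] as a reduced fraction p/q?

38/5

Build up convergents one term at a time:
a_0 = 7: 7/1
a_1 = 1: 8/1
a_2 = 1: 15/2
a_3 = 1: 23/3
a_4 = 1: 38/5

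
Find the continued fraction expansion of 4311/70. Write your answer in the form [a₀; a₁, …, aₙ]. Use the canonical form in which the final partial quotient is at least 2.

4311 ÷ 70 → quotient 61, remainder 41
70 ÷ 41 → quotient 1, remainder 29
41 ÷ 29 → quotient 1, remainder 12
29 ÷ 12 → quotient 2, remainder 5
12 ÷ 5 → quotient 2, remainder 2
5 ÷ 2 → quotient 2, remainder 1
2 ÷ 1 → quotient 2, remainder 0

[61; 1, 1, 2, 2, 2, 2]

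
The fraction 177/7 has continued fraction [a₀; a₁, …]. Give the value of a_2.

177 = 25·7 + 2, so a_0 = 25
7 = 3·2 + 1, so a_1 = 3
2 = 2·1 + 0, so a_2 = 2

2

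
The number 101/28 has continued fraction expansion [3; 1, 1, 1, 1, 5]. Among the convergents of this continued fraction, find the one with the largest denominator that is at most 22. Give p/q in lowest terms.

List convergents until the denominator exceeds the bound:
a_0 = 3: 3/1  (≤ bound)
a_1 = 1: 4/1  (≤ bound)
a_2 = 1: 7/2  (≤ bound)
a_3 = 1: 11/3  (≤ bound)
a_4 = 1: 18/5  (≤ bound)
a_5 = 5: 101/28  (> 22, stop)

18/5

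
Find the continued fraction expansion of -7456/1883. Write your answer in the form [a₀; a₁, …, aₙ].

[-4; 24, 1, 3, 2, 8]

Repeatedly divide and take the remainder:
-7456 ÷ 1883 → quotient -4, remainder 76
1883 ÷ 76 → quotient 24, remainder 59
76 ÷ 59 → quotient 1, remainder 17
59 ÷ 17 → quotient 3, remainder 8
17 ÷ 8 → quotient 2, remainder 1
8 ÷ 1 → quotient 8, remainder 0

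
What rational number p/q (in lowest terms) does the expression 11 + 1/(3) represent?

34/3

Start with 3.
11 + 1/(3/1) = 11 + 1/3 = 34/3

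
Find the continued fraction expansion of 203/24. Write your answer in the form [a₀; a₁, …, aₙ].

203 = 8·24 + 11, so a_0 = 8
24 = 2·11 + 2, so a_1 = 2
11 = 5·2 + 1, so a_2 = 5
2 = 2·1 + 0, so a_3 = 2

[8; 2, 5, 2]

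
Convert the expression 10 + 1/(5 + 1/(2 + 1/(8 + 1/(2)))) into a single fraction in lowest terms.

Work from the innermost term outward:
Start with 2.
8 + 1/(2/1) = 8 + 1/2 = 17/2
2 + 1/(17/2) = 2 + 2/17 = 36/17
5 + 1/(36/17) = 5 + 17/36 = 197/36
10 + 1/(197/36) = 10 + 36/197 = 2006/197

2006/197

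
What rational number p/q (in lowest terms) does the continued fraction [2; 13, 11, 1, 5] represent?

Start with 5.
1 + 1/(5/1) = 1 + 1/5 = 6/5
11 + 1/(6/5) = 11 + 5/6 = 71/6
13 + 1/(71/6) = 13 + 6/71 = 929/71
2 + 1/(929/71) = 2 + 71/929 = 1929/929

1929/929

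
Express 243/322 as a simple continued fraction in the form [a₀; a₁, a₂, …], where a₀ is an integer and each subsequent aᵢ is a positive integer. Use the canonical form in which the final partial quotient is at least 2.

[0; 1, 3, 13, 6]

243 = 0·322 + 243, so a_0 = 0
322 = 1·243 + 79, so a_1 = 1
243 = 3·79 + 6, so a_2 = 3
79 = 13·6 + 1, so a_3 = 13
6 = 6·1 + 0, so a_4 = 6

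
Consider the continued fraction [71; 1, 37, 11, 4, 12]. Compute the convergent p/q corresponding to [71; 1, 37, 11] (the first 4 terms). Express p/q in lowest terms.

30157/419

Compute successive convergents:
a_0 = 71: 71/1
a_1 = 1: 72/1
a_2 = 37: 2735/38
a_3 = 11: 30157/419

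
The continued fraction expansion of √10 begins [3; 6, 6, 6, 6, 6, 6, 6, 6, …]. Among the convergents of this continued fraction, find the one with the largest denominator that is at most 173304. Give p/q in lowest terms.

List convergents until the denominator exceeds the bound:
a_0 = 3: 3/1  (≤ bound)
a_1 = 6: 19/6  (≤ bound)
a_2 = 6: 117/37  (≤ bound)
a_3 = 6: 721/228  (≤ bound)
a_4 = 6: 4443/1405  (≤ bound)
a_5 = 6: 27379/8658  (≤ bound)
a_6 = 6: 168717/53353  (≤ bound)
a_7 = 6: 1039681/328776  (> 173304, stop)

168717/53353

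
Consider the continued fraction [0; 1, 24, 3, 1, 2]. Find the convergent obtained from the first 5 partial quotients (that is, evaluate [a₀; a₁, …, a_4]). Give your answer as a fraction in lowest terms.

97/101

Start with 1.
3 + 1/(1/1) = 3 + 1/1 = 4/1
24 + 1/(4/1) = 24 + 1/4 = 97/4
1 + 1/(97/4) = 1 + 4/97 = 101/97
0 + 1/(101/97) = 0 + 97/101 = 97/101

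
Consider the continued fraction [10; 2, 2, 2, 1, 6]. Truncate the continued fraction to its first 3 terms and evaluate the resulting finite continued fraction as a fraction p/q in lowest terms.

52/5

Compute successive convergents:
a_0 = 10: 10/1
a_1 = 2: 21/2
a_2 = 2: 52/5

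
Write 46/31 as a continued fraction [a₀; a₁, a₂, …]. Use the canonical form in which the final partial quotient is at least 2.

[1; 2, 15]

Run the Euclidean algorithm, recording each quotient:
⌊46/31⌋ = 1, remainder 15
⌊31/15⌋ = 2, remainder 1
⌊15/1⌋ = 15, remainder 0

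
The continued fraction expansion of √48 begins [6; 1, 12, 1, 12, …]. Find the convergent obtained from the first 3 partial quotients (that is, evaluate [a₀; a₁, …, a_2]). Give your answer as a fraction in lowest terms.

90/13

Starting at the tail and folding back:
Start with 12.
1 + 1/(12/1) = 1 + 1/12 = 13/12
6 + 1/(13/12) = 6 + 12/13 = 90/13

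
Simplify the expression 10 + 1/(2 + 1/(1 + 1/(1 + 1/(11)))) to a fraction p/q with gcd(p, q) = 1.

Start with 11.
1 + 1/(11/1) = 1 + 1/11 = 12/11
1 + 1/(12/11) = 1 + 11/12 = 23/12
2 + 1/(23/12) = 2 + 12/23 = 58/23
10 + 1/(58/23) = 10 + 23/58 = 603/58

603/58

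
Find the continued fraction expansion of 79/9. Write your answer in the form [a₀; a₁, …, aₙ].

79 = 8·9 + 7, so a_0 = 8
9 = 1·7 + 2, so a_1 = 1
7 = 3·2 + 1, so a_2 = 3
2 = 2·1 + 0, so a_3 = 2

[8; 1, 3, 2]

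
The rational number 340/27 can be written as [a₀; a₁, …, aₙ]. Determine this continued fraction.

Repeatedly divide and take the remainder:
340 = 12·27 + 16, so a_0 = 12
27 = 1·16 + 11, so a_1 = 1
16 = 1·11 + 5, so a_2 = 1
11 = 2·5 + 1, so a_3 = 2
5 = 5·1 + 0, so a_4 = 5

[12; 1, 1, 2, 5]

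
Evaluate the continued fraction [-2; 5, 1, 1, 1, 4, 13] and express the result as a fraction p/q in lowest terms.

a_0 = -2: -2/1
a_1 = 5: -9/5
a_2 = 1: -11/6
a_3 = 1: -20/11
a_4 = 1: -31/17
a_5 = 4: -144/79
a_6 = 13: -1903/1044

-1903/1044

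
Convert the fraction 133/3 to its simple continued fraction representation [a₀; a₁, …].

133 = 44·3 + 1, so a_0 = 44
3 = 3·1 + 0, so a_1 = 3

[44; 3]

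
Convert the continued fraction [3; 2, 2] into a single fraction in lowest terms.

17/5

Start with 2.
2 + 1/(2/1) = 2 + 1/2 = 5/2
3 + 1/(5/2) = 3 + 2/5 = 17/5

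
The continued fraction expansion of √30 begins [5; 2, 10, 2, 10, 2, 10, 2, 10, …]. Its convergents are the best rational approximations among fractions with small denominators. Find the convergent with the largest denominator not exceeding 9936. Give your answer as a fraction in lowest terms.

List convergents until the denominator exceeds the bound:
a_0 = 5: 5/1  (≤ bound)
a_1 = 2: 11/2  (≤ bound)
a_2 = 10: 115/21  (≤ bound)
a_3 = 2: 241/44  (≤ bound)
a_4 = 10: 2525/461  (≤ bound)
a_5 = 2: 5291/966  (≤ bound)
a_6 = 10: 55435/10121  (> 9936, stop)

5291/966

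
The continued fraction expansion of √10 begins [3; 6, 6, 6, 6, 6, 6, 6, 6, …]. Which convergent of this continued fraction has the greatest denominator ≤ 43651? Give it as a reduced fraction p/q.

27379/8658

a_0 = 3: 3/1  (≤ bound)
a_1 = 6: 19/6  (≤ bound)
a_2 = 6: 117/37  (≤ bound)
a_3 = 6: 721/228  (≤ bound)
a_4 = 6: 4443/1405  (≤ bound)
a_5 = 6: 27379/8658  (≤ bound)
a_6 = 6: 168717/53353  (> 43651, stop)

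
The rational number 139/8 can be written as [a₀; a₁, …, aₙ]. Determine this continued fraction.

[17; 2, 1, 2]

⌊139/8⌋ = 17, remainder 3
⌊8/3⌋ = 2, remainder 2
⌊3/2⌋ = 1, remainder 1
⌊2/1⌋ = 2, remainder 0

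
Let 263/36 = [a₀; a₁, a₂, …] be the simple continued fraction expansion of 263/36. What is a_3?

Repeatedly divide and take the remainder:
263 = 7·36 + 11, so a_0 = 7
36 = 3·11 + 3, so a_1 = 3
11 = 3·3 + 2, so a_2 = 3
3 = 1·2 + 1, so a_3 = 1

1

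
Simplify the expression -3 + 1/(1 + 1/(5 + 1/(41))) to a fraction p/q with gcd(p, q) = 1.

Collapse the nested fraction from the inside out:
Start with 41.
5 + 1/(41/1) = 5 + 1/41 = 206/41
1 + 1/(206/41) = 1 + 41/206 = 247/206
-3 + 1/(247/206) = -3 + 206/247 = -535/247

-535/247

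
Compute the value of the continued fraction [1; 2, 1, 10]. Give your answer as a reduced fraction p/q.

Compute successive convergents:
a_0 = 1: 1/1
a_1 = 2: 3/2
a_2 = 1: 4/3
a_3 = 10: 43/32

43/32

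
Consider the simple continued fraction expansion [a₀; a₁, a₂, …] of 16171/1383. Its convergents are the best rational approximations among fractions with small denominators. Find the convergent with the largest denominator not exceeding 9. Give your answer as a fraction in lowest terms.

35/3

a_0 = 11: 11/1  (≤ bound)
a_1 = 1: 12/1  (≤ bound)
a_2 = 2: 35/3  (≤ bound)
a_3 = 3: 117/10  (> 9, stop)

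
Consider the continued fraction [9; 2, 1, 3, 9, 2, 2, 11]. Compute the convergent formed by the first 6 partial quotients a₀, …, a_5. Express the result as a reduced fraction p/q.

2013/215

Use the convergent recurrence hₖ = aₖ·hₖ₋₁ + hₖ₋₂ (and likewise for the denominators kₖ):
a_0 = 9: 9/1
a_1 = 2: 19/2
a_2 = 1: 28/3
a_3 = 3: 103/11
a_4 = 9: 955/102
a_5 = 2: 2013/215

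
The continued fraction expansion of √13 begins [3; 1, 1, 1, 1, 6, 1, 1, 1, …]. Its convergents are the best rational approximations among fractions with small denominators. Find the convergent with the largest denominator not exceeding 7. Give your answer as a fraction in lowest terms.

18/5

List convergents until the denominator exceeds the bound:
a_0 = 3: 3/1  (≤ bound)
a_1 = 1: 4/1  (≤ bound)
a_2 = 1: 7/2  (≤ bound)
a_3 = 1: 11/3  (≤ bound)
a_4 = 1: 18/5  (≤ bound)
a_5 = 6: 119/33  (> 7, stop)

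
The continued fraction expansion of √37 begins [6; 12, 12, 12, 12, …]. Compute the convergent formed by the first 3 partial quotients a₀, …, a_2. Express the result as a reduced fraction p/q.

a_0 = 6: 6/1
a_1 = 12: 73/12
a_2 = 12: 882/145

882/145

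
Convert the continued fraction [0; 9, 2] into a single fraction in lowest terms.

Start with 2.
9 + 1/(2/1) = 9 + 1/2 = 19/2
0 + 1/(19/2) = 0 + 2/19 = 2/19

2/19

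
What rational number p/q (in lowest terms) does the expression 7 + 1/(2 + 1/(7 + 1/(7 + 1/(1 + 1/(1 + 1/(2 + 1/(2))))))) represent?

10372/1389

Start with 2.
2 + 1/(2/1) = 2 + 1/2 = 5/2
1 + 1/(5/2) = 1 + 2/5 = 7/5
1 + 1/(7/5) = 1 + 5/7 = 12/7
7 + 1/(12/7) = 7 + 7/12 = 91/12
7 + 1/(91/12) = 7 + 12/91 = 649/91
2 + 1/(649/91) = 2 + 91/649 = 1389/649
7 + 1/(1389/649) = 7 + 649/1389 = 10372/1389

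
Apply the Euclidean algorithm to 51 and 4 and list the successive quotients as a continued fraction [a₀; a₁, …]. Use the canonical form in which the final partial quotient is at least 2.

[12; 1, 3]

Repeatedly divide and take the remainder:
⌊51/4⌋ = 12, remainder 3
⌊4/3⌋ = 1, remainder 1
⌊3/1⌋ = 3, remainder 0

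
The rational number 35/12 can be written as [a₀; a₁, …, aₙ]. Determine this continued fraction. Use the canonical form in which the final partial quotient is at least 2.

[2; 1, 11]

Repeatedly divide and take the remainder:
35 ÷ 12 → quotient 2, remainder 11
12 ÷ 11 → quotient 1, remainder 1
11 ÷ 1 → quotient 11, remainder 0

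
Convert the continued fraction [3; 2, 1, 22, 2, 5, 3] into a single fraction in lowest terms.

8105/2428

Build up convergents one term at a time:
a_0 = 3: 3/1
a_1 = 2: 7/2
a_2 = 1: 10/3
a_3 = 22: 227/68
a_4 = 2: 464/139
a_5 = 5: 2547/763
a_6 = 3: 8105/2428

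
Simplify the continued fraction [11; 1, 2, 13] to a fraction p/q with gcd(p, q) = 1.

467/40

a_0 = 11: 11/1
a_1 = 1: 12/1
a_2 = 2: 35/3
a_3 = 13: 467/40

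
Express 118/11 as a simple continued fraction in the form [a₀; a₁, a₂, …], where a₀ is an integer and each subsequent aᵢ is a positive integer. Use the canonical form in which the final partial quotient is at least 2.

[10; 1, 2, 1, 2]

Run the Euclidean algorithm, recording each quotient:
118 = 10·11 + 8, so a_0 = 10
11 = 1·8 + 3, so a_1 = 1
8 = 2·3 + 2, so a_2 = 2
3 = 1·2 + 1, so a_3 = 1
2 = 2·1 + 0, so a_4 = 2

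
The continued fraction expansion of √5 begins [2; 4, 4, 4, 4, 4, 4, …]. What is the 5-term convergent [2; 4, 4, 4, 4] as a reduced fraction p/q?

682/305

Collapse the nested fraction from the inside out:
Start with 4.
4 + 1/(4/1) = 4 + 1/4 = 17/4
4 + 1/(17/4) = 4 + 4/17 = 72/17
4 + 1/(72/17) = 4 + 17/72 = 305/72
2 + 1/(305/72) = 2 + 72/305 = 682/305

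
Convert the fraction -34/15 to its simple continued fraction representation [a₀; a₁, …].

[-3; 1, 2, 1, 3]

Apply division with remainder until the remainder is 0:
-34 = -3·15 + 11, so a_0 = -3
15 = 1·11 + 4, so a_1 = 1
11 = 2·4 + 3, so a_2 = 2
4 = 1·3 + 1, so a_3 = 1
3 = 3·1 + 0, so a_4 = 3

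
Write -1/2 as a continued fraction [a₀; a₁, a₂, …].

-1 = -1·2 + 1, so a_0 = -1
2 = 2·1 + 0, so a_1 = 2

[-1; 2]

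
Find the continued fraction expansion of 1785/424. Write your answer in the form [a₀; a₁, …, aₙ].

Apply division with remainder until the remainder is 0:
1785 = 4·424 + 89, so a_0 = 4
424 = 4·89 + 68, so a_1 = 4
89 = 1·68 + 21, so a_2 = 1
68 = 3·21 + 5, so a_3 = 3
21 = 4·5 + 1, so a_4 = 4
5 = 5·1 + 0, so a_5 = 5

[4; 4, 1, 3, 4, 5]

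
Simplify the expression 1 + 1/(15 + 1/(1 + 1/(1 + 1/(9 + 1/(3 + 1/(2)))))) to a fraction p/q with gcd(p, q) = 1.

Use the convergent recurrence hₖ = aₖ·hₖ₋₁ + hₖ₋₂ (and likewise for the denominators kₖ):
a_0 = 1: 1/1
a_1 = 15: 16/15
a_2 = 1: 17/16
a_3 = 1: 33/31
a_4 = 9: 314/295
a_5 = 3: 975/916
a_6 = 2: 2264/2127

2264/2127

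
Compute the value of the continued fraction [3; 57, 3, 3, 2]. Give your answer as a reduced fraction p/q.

Start with 2.
3 + 1/(2/1) = 3 + 1/2 = 7/2
3 + 1/(7/2) = 3 + 2/7 = 23/7
57 + 1/(23/7) = 57 + 7/23 = 1318/23
3 + 1/(1318/23) = 3 + 23/1318 = 3977/1318

3977/1318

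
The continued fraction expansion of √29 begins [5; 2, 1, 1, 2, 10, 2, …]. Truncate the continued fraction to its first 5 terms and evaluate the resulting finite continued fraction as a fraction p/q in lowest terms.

70/13

a_0 = 5: 5/1
a_1 = 2: 11/2
a_2 = 1: 16/3
a_3 = 1: 27/5
a_4 = 2: 70/13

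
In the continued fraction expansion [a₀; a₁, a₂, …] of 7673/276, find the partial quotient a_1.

1

Apply division with remainder until the remainder is 0:
⌊7673/276⌋ = 27, remainder 221
⌊276/221⌋ = 1, remainder 55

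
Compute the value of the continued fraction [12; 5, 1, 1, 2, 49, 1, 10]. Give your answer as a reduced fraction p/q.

a_0 = 12: 12/1
a_1 = 5: 61/5
a_2 = 1: 73/6
a_3 = 1: 134/11
a_4 = 2: 341/28
a_5 = 49: 16843/1383
a_6 = 1: 17184/1411
a_7 = 10: 188683/15493

188683/15493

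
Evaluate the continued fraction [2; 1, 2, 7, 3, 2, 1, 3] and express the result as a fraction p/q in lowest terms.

2271/847

Compute successive convergents:
a_0 = 2: 2/1
a_1 = 1: 3/1
a_2 = 2: 8/3
a_3 = 7: 59/22
a_4 = 3: 185/69
a_5 = 2: 429/160
a_6 = 1: 614/229
a_7 = 3: 2271/847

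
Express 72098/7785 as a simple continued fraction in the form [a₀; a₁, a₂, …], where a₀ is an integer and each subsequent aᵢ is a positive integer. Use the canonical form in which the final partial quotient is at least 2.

[9; 3, 1, 4, 1, 6, 12, 4]

Repeatedly divide and take the remainder:
72098 ÷ 7785 → quotient 9, remainder 2033
7785 ÷ 2033 → quotient 3, remainder 1686
2033 ÷ 1686 → quotient 1, remainder 347
1686 ÷ 347 → quotient 4, remainder 298
347 ÷ 298 → quotient 1, remainder 49
298 ÷ 49 → quotient 6, remainder 4
49 ÷ 4 → quotient 12, remainder 1
4 ÷ 1 → quotient 4, remainder 0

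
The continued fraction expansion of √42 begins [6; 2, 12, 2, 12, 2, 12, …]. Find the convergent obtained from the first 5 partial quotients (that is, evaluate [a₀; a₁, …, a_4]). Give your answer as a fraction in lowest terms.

Collapse the nested fraction from the inside out:
Start with 12.
2 + 1/(12/1) = 2 + 1/12 = 25/12
12 + 1/(25/12) = 12 + 12/25 = 312/25
2 + 1/(312/25) = 2 + 25/312 = 649/312
6 + 1/(649/312) = 6 + 312/649 = 4206/649

4206/649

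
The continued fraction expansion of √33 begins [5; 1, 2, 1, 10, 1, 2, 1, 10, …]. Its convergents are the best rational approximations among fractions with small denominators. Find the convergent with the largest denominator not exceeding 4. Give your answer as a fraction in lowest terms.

23/4

List convergents until the denominator exceeds the bound:
a_0 = 5: 5/1  (≤ bound)
a_1 = 1: 6/1  (≤ bound)
a_2 = 2: 17/3  (≤ bound)
a_3 = 1: 23/4  (≤ bound)
a_4 = 10: 247/43  (> 4, stop)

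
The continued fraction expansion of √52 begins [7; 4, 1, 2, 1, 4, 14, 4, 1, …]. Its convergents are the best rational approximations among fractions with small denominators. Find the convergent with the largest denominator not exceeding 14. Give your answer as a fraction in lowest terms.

a_0 = 7: 7/1  (≤ bound)
a_1 = 4: 29/4  (≤ bound)
a_2 = 1: 36/5  (≤ bound)
a_3 = 2: 101/14  (≤ bound)
a_4 = 1: 137/19  (> 14, stop)

101/14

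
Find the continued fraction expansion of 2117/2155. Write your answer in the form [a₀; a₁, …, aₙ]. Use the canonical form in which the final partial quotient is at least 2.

Run the Euclidean algorithm, recording each quotient:
⌊2117/2155⌋ = 0, remainder 2117
⌊2155/2117⌋ = 1, remainder 38
⌊2117/38⌋ = 55, remainder 27
⌊38/27⌋ = 1, remainder 11
⌊27/11⌋ = 2, remainder 5
⌊11/5⌋ = 2, remainder 1
⌊5/1⌋ = 5, remainder 0

[0; 1, 55, 1, 2, 2, 5]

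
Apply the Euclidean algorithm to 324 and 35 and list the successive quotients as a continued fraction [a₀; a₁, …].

Run the Euclidean algorithm, recording each quotient:
324 ÷ 35 → quotient 9, remainder 9
35 ÷ 9 → quotient 3, remainder 8
9 ÷ 8 → quotient 1, remainder 1
8 ÷ 1 → quotient 8, remainder 0

[9; 3, 1, 8]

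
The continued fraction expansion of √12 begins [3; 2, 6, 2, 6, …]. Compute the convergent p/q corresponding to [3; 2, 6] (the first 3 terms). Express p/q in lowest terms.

Start with 6.
2 + 1/(6/1) = 2 + 1/6 = 13/6
3 + 1/(13/6) = 3 + 6/13 = 45/13

45/13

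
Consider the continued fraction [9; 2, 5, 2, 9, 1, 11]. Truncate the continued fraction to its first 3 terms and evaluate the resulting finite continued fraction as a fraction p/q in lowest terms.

a_0 = 9: 9/1
a_1 = 2: 19/2
a_2 = 5: 104/11

104/11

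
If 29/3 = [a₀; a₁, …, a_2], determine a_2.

2

Run the Euclidean algorithm, recording each quotient:
⌊29/3⌋ = 9, remainder 2
⌊3/2⌋ = 1, remainder 1
⌊2/1⌋ = 2, remainder 0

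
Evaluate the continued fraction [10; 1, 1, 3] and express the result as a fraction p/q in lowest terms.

74/7

Work from the innermost term outward:
Start with 3.
1 + 1/(3/1) = 1 + 1/3 = 4/3
1 + 1/(4/3) = 1 + 3/4 = 7/4
10 + 1/(7/4) = 10 + 4/7 = 74/7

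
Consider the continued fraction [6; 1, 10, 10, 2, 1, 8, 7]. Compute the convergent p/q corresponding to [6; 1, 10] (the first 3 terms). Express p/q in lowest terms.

Work from the innermost term outward:
Start with 10.
1 + 1/(10/1) = 1 + 1/10 = 11/10
6 + 1/(11/10) = 6 + 10/11 = 76/11

76/11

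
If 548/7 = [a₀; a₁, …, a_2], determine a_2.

2

Apply division with remainder until the remainder is 0:
⌊548/7⌋ = 78, remainder 2
⌊7/2⌋ = 3, remainder 1
⌊2/1⌋ = 2, remainder 0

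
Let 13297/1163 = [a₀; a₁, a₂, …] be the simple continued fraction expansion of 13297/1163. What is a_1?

2

⌊13297/1163⌋ = 11, remainder 504
⌊1163/504⌋ = 2, remainder 155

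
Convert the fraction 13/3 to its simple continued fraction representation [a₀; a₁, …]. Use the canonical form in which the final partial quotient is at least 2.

[4; 3]

⌊13/3⌋ = 4, remainder 1
⌊3/1⌋ = 3, remainder 0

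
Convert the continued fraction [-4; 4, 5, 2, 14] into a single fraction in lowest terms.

-2501/665

Start with 14.
2 + 1/(14/1) = 2 + 1/14 = 29/14
5 + 1/(29/14) = 5 + 14/29 = 159/29
4 + 1/(159/29) = 4 + 29/159 = 665/159
-4 + 1/(665/159) = -4 + 159/665 = -2501/665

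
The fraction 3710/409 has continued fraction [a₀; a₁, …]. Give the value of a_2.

9

⌊3710/409⌋ = 9, remainder 29
⌊409/29⌋ = 14, remainder 3
⌊29/3⌋ = 9, remainder 2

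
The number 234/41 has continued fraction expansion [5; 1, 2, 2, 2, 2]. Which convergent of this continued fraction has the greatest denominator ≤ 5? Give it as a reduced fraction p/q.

List convergents until the denominator exceeds the bound:
a_0 = 5: 5/1  (≤ bound)
a_1 = 1: 6/1  (≤ bound)
a_2 = 2: 17/3  (≤ bound)
a_3 = 2: 40/7  (> 5, stop)

17/3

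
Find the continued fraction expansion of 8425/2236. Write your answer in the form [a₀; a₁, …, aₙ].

8425 = 3·2236 + 1717, so a_0 = 3
2236 = 1·1717 + 519, so a_1 = 1
1717 = 3·519 + 160, so a_2 = 3
519 = 3·160 + 39, so a_3 = 3
160 = 4·39 + 4, so a_4 = 4
39 = 9·4 + 3, so a_5 = 9
4 = 1·3 + 1, so a_6 = 1
3 = 3·1 + 0, so a_7 = 3

[3; 1, 3, 3, 4, 9, 1, 3]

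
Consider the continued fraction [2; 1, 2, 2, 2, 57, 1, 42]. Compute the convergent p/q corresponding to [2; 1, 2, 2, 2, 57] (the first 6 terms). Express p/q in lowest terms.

2641/976

a_0 = 2: 2/1
a_1 = 1: 3/1
a_2 = 2: 8/3
a_3 = 2: 19/7
a_4 = 2: 46/17
a_5 = 57: 2641/976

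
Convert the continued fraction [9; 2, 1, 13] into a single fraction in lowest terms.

383/41

Work from the innermost term outward:
Start with 13.
1 + 1/(13/1) = 1 + 1/13 = 14/13
2 + 1/(14/13) = 2 + 13/14 = 41/14
9 + 1/(41/14) = 9 + 14/41 = 383/41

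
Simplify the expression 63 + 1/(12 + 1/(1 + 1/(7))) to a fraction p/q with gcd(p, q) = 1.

6497/103

Collapse the nested fraction from the inside out:
Start with 7.
1 + 1/(7/1) = 1 + 1/7 = 8/7
12 + 1/(8/7) = 12 + 7/8 = 103/8
63 + 1/(103/8) = 63 + 8/103 = 6497/103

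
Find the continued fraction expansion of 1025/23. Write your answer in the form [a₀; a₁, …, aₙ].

[44; 1, 1, 3, 3]

Run the Euclidean algorithm, recording each quotient:
⌊1025/23⌋ = 44, remainder 13
⌊23/13⌋ = 1, remainder 10
⌊13/10⌋ = 1, remainder 3
⌊10/3⌋ = 3, remainder 1
⌊3/1⌋ = 3, remainder 0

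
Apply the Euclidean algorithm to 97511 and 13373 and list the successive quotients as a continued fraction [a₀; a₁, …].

[7; 3, 2, 3, 50, 2, 1, 3]

⌊97511/13373⌋ = 7, remainder 3900
⌊13373/3900⌋ = 3, remainder 1673
⌊3900/1673⌋ = 2, remainder 554
⌊1673/554⌋ = 3, remainder 11
⌊554/11⌋ = 50, remainder 4
⌊11/4⌋ = 2, remainder 3
⌊4/3⌋ = 1, remainder 1
⌊3/1⌋ = 3, remainder 0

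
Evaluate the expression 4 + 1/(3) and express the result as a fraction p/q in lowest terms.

13/3

a_0 = 4: 4/1
a_1 = 3: 13/3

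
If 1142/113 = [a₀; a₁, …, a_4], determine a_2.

2

⌊1142/113⌋ = 10, remainder 12
⌊113/12⌋ = 9, remainder 5
⌊12/5⌋ = 2, remainder 2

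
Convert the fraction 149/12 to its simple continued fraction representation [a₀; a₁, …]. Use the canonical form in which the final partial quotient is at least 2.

149 ÷ 12 → quotient 12, remainder 5
12 ÷ 5 → quotient 2, remainder 2
5 ÷ 2 → quotient 2, remainder 1
2 ÷ 1 → quotient 2, remainder 0

[12; 2, 2, 2]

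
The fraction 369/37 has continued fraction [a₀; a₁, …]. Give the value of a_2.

Apply division with remainder until the remainder is 0:
⌊369/37⌋ = 9, remainder 36
⌊37/36⌋ = 1, remainder 1
⌊36/1⌋ = 36, remainder 0

36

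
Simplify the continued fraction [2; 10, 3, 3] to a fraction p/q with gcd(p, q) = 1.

216/103

Build up convergents one term at a time:
a_0 = 2: 2/1
a_1 = 10: 21/10
a_2 = 3: 65/31
a_3 = 3: 216/103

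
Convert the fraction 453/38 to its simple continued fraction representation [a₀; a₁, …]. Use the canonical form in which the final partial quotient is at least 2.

453 ÷ 38 → quotient 11, remainder 35
38 ÷ 35 → quotient 1, remainder 3
35 ÷ 3 → quotient 11, remainder 2
3 ÷ 2 → quotient 1, remainder 1
2 ÷ 1 → quotient 2, remainder 0

[11; 1, 11, 1, 2]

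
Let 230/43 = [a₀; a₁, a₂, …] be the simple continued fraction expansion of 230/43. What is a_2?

1

230 = 5·43 + 15, so a_0 = 5
43 = 2·15 + 13, so a_1 = 2
15 = 1·13 + 2, so a_2 = 1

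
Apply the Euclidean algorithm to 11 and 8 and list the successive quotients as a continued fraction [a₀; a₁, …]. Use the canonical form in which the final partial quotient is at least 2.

11 ÷ 8 → quotient 1, remainder 3
8 ÷ 3 → quotient 2, remainder 2
3 ÷ 2 → quotient 1, remainder 1
2 ÷ 1 → quotient 2, remainder 0

[1; 2, 1, 2]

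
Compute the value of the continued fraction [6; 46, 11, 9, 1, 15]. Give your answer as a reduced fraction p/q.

Collapse the nested fraction from the inside out:
Start with 15.
1 + 1/(15/1) = 1 + 1/15 = 16/15
9 + 1/(16/15) = 9 + 15/16 = 159/16
11 + 1/(159/16) = 11 + 16/159 = 1765/159
46 + 1/(1765/159) = 46 + 159/1765 = 81349/1765
6 + 1/(81349/1765) = 6 + 1765/81349 = 489859/81349

489859/81349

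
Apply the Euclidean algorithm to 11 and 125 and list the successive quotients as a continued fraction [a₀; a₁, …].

Run the Euclidean algorithm, recording each quotient:
⌊11/125⌋ = 0, remainder 11
⌊125/11⌋ = 11, remainder 4
⌊11/4⌋ = 2, remainder 3
⌊4/3⌋ = 1, remainder 1
⌊3/1⌋ = 3, remainder 0

[0; 11, 2, 1, 3]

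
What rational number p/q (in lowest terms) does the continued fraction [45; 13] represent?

586/13

a_0 = 45: 45/1
a_1 = 13: 586/13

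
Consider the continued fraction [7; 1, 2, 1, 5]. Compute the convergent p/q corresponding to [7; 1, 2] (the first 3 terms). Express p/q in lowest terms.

23/3

Start with 2.
1 + 1/(2/1) = 1 + 1/2 = 3/2
7 + 1/(3/2) = 7 + 2/3 = 23/3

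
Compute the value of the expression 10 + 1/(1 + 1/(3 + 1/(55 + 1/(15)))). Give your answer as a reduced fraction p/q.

35683/3319

Start with 15.
55 + 1/(15/1) = 55 + 1/15 = 826/15
3 + 1/(826/15) = 3 + 15/826 = 2493/826
1 + 1/(2493/826) = 1 + 826/2493 = 3319/2493
10 + 1/(3319/2493) = 10 + 2493/3319 = 35683/3319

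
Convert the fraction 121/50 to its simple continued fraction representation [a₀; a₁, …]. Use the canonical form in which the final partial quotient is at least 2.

Repeatedly divide and take the remainder:
121 = 2·50 + 21, so a_0 = 2
50 = 2·21 + 8, so a_1 = 2
21 = 2·8 + 5, so a_2 = 2
8 = 1·5 + 3, so a_3 = 1
5 = 1·3 + 2, so a_4 = 1
3 = 1·2 + 1, so a_5 = 1
2 = 2·1 + 0, so a_6 = 2

[2; 2, 2, 1, 1, 1, 2]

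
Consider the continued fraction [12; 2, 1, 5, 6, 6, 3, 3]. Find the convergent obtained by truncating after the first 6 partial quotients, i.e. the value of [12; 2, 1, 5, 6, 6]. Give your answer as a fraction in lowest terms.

7992/647

Starting at the tail and folding back:
Start with 6.
6 + 1/(6/1) = 6 + 1/6 = 37/6
5 + 1/(37/6) = 5 + 6/37 = 191/37
1 + 1/(191/37) = 1 + 37/191 = 228/191
2 + 1/(228/191) = 2 + 191/228 = 647/228
12 + 1/(647/228) = 12 + 228/647 = 7992/647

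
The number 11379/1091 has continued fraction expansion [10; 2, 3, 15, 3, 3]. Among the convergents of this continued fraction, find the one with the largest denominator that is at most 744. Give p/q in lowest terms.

3421/328

List convergents until the denominator exceeds the bound:
a_0 = 10: 10/1  (≤ bound)
a_1 = 2: 21/2  (≤ bound)
a_2 = 3: 73/7  (≤ bound)
a_3 = 15: 1116/107  (≤ bound)
a_4 = 3: 3421/328  (≤ bound)
a_5 = 3: 11379/1091  (> 744, stop)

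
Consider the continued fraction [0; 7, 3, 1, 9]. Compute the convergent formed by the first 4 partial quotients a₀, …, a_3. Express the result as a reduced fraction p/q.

Work from the innermost term outward:
Start with 1.
3 + 1/(1/1) = 3 + 1/1 = 4/1
7 + 1/(4/1) = 7 + 1/4 = 29/4
0 + 1/(29/4) = 0 + 4/29 = 4/29

4/29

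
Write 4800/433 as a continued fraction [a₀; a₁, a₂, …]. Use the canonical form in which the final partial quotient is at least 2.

4800 ÷ 433 → quotient 11, remainder 37
433 ÷ 37 → quotient 11, remainder 26
37 ÷ 26 → quotient 1, remainder 11
26 ÷ 11 → quotient 2, remainder 4
11 ÷ 4 → quotient 2, remainder 3
4 ÷ 3 → quotient 1, remainder 1
3 ÷ 1 → quotient 3, remainder 0

[11; 11, 1, 2, 2, 1, 3]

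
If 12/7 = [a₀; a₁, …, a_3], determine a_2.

2

12 ÷ 7 → quotient 1, remainder 5
7 ÷ 5 → quotient 1, remainder 2
5 ÷ 2 → quotient 2, remainder 1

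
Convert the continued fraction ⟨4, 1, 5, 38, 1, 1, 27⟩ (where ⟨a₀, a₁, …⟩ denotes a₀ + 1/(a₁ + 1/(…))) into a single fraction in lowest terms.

61697/12763

Start with 27.
1 + 1/(27/1) = 1 + 1/27 = 28/27
1 + 1/(28/27) = 1 + 27/28 = 55/28
38 + 1/(55/28) = 38 + 28/55 = 2118/55
5 + 1/(2118/55) = 5 + 55/2118 = 10645/2118
1 + 1/(10645/2118) = 1 + 2118/10645 = 12763/10645
4 + 1/(12763/10645) = 4 + 10645/12763 = 61697/12763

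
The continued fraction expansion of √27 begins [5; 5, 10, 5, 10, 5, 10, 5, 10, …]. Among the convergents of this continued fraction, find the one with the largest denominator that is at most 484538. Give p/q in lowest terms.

716035/137801

a_0 = 5: 5/1  (≤ bound)
a_1 = 5: 26/5  (≤ bound)
a_2 = 10: 265/51  (≤ bound)
a_3 = 5: 1351/260  (≤ bound)
a_4 = 10: 13775/2651  (≤ bound)
a_5 = 5: 70226/13515  (≤ bound)
a_6 = 10: 716035/137801  (≤ bound)
a_7 = 5: 3650401/702520  (> 484538, stop)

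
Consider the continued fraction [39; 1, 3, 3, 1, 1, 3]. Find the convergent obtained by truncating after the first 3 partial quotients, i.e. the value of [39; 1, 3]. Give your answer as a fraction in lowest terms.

Build up convergents one term at a time:
a_0 = 39: 39/1
a_1 = 1: 40/1
a_2 = 3: 159/4

159/4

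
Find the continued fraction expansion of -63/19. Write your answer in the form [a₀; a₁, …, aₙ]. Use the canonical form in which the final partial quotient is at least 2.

-63 ÷ 19 → quotient -4, remainder 13
19 ÷ 13 → quotient 1, remainder 6
13 ÷ 6 → quotient 2, remainder 1
6 ÷ 1 → quotient 6, remainder 0

[-4; 1, 2, 6]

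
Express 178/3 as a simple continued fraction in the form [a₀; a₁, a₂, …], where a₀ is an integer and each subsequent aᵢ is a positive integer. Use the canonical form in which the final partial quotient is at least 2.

[59; 3]

Run the Euclidean algorithm, recording each quotient:
178 ÷ 3 → quotient 59, remainder 1
3 ÷ 1 → quotient 3, remainder 0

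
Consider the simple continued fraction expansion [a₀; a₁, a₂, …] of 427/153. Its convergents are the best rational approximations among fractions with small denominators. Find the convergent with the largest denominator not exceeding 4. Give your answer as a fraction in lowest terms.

11/4

a_0 = 2: 2/1  (≤ bound)
a_1 = 1: 3/1  (≤ bound)
a_2 = 3: 11/4  (≤ bound)
a_3 = 1: 14/5  (> 4, stop)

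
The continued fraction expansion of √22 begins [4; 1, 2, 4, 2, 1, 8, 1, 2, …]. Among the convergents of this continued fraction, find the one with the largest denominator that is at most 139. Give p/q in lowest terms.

a_0 = 4: 4/1  (≤ bound)
a_1 = 1: 5/1  (≤ bound)
a_2 = 2: 14/3  (≤ bound)
a_3 = 4: 61/13  (≤ bound)
a_4 = 2: 136/29  (≤ bound)
a_5 = 1: 197/42  (≤ bound)
a_6 = 8: 1712/365  (> 139, stop)

197/42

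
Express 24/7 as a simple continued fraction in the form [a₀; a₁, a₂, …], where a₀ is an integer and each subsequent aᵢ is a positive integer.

[3; 2, 3]

24 = 3·7 + 3, so a_0 = 3
7 = 2·3 + 1, so a_1 = 2
3 = 3·1 + 0, so a_2 = 3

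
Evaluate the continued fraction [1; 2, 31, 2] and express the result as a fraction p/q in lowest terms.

Compute successive convergents:
a_0 = 1: 1/1
a_1 = 2: 3/2
a_2 = 31: 94/63
a_3 = 2: 191/128

191/128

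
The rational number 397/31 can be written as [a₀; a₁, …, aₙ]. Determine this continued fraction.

397 ÷ 31 → quotient 12, remainder 25
31 ÷ 25 → quotient 1, remainder 6
25 ÷ 6 → quotient 4, remainder 1
6 ÷ 1 → quotient 6, remainder 0

[12; 1, 4, 6]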